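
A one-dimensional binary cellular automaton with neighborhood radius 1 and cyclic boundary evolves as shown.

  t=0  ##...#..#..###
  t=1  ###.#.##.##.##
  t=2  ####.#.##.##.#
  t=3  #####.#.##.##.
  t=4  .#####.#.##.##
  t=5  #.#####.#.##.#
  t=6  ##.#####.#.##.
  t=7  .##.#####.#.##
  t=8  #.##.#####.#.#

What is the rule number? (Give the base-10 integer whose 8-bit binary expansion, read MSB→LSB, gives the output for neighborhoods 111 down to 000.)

  nb ###: next=#  (t=0,i=0, bit7=1)
  nb ##.: next=#  (t=0,i=1, bit6=1)
  nb #.#: next=#  (t=1,i=3, bit5=1)
  nb #..: next=#  (t=0,i=2, bit4=1)
  nb .##: next=.  (t=0,i=11, bit3=0)
  nb .#.: next=.  (t=0,i=5, bit2=0)
  nb ..#: next=#  (t=0,i=4, bit1=1)
  nb ...: next=.  (t=0,i=3, bit0=0)
  bits 11110010 = 242

242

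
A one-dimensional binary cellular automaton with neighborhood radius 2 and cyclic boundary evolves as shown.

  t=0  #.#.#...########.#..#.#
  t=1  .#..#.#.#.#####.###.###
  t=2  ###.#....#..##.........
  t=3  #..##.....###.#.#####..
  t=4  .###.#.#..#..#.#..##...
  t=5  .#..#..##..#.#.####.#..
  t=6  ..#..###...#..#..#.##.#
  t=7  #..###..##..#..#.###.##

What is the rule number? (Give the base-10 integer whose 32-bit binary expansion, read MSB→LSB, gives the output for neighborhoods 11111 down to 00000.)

  [31] ##### => #  t=0,i=10
  [30] ####. => #  t=0,i=14
  [29] ###.# => .  t=0,i=15
  [28] ###.. => .  t=3,i=20
  [27] ##.## => .  t=1,i=15
  [26] ##.#. => #  t=0,i=1
  [25] ##..# => .  t=3,i=21
  [24] ##... => #  t=2,i=14
  [23] #.### => .  t=1,i=10
  [22] #.##. => #  t=0,i=22
  [21] #.#.# => .  t=0,i=2
  [20] #.#.. => #  t=0,i=4
  [19] #..## => #  t=2,i=11
  [18] #..#. => .  t=0,i=19
  [17] #...# => #  t=0,i=6
  [16] #.... => .  t=2,i=6
  [15] .#### => .  t=0,i=9
  [14] .###. => .  t=1,i=17
  [13] .##.# => .  t=0,i=0
  [12] .##.. => .  t=2,i=13
  [11] .#.## => #  t=0,i=21
  [10] .#.#. => .  t=0,i=3
  [9] .#..# => #  t=0,i=18
  [8] .#... => .  t=0,i=5
  [7] ..### => #  t=0,i=8
  [6] ..##. => #  t=2,i=12
  [5] ..#.# => #  t=0,i=20
  [4] ..#.. => .  t=2,i=9
  [3] ...## => .  t=0,i=7
  [2] ...#. => .  t=2,i=8
  [1] ....# => .  t=2,i=7
  [0] ..... => #  t=2,i=16
  bits 11000101010110100000101011100001 = 3311012577

3311012577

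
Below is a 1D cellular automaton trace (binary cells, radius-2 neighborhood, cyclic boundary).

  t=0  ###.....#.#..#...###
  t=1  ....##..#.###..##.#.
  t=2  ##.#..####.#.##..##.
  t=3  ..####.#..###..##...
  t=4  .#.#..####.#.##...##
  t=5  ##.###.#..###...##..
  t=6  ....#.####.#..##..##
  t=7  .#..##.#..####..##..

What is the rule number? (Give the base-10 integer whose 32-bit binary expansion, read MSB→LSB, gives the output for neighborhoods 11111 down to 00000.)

104843817

  ##### -> .   bit 31 = 0  t=0,i=0
  ####. -> .   bit 30 = 0  t=0,i=1
  ###.# -> .   bit 29 = 0  t=2,i=9
  ###.. -> .   bit 28 = 0  t=0,i=2
  ##.## -> .   bit 27 = 0  t=2,i=19
  ##.#. -> #   bit 26 = 1  t=1,i=17
  ##..# -> #   bit 25 = 1  t=1,i=6
  ##... -> .   bit 24 = 0  t=0,i=3
  #.### -> .   bit 23 = 0  t=1,i=10
  #.##. -> .   bit 22 = 0  t=2,i=0
  #.#.# -> #   bit 21 = 1  t=2,i=11
  #.#.. -> #   bit 20 = 1  t=0,i=10
  #..## -> #   bit 19 = 1  t=1,i=14
  #..#. -> #   bit 18 = 1  t=0,i=12
  #...# -> #   bit 17 = 1  t=0,i=15
  #.... -> #   bit 16 = 1  t=0,i=4
  .#### -> #   bit 15 = 1  t=0,i=18
  .###. -> #   bit 14 = 1  t=1,i=11
  .##.# -> .   bit 13 = 0  t=1,i=16
  .##.. -> .   bit 12 = 0  t=1,i=5
  .#.## -> #   bit 11 = 1  t=1,i=9
  .#.#. -> .   bit 10 = 0  t=0,i=9
  .#..# -> #   bit 9 = 1  t=0,i=11
  .#... -> .   bit 8 = 0  t=0,i=14
  ..### -> .   bit 7 = 0  t=0,i=17
  ..##. -> .   bit 6 = 0  t=1,i=4
  ..#.# -> #   bit 5 = 1  t=0,i=8
  ..#.. -> .   bit 4 = 0  t=0,i=13
  ...## -> #   bit 3 = 1  t=0,i=16
  ...#. -> .   bit 2 = 0  t=0,i=7
  ....# -> .   bit 1 = 0  t=0,i=6
  ..... -> #   bit 0 = 1  t=0,i=5
  bits 00000110001111111100101000101001 = 104843817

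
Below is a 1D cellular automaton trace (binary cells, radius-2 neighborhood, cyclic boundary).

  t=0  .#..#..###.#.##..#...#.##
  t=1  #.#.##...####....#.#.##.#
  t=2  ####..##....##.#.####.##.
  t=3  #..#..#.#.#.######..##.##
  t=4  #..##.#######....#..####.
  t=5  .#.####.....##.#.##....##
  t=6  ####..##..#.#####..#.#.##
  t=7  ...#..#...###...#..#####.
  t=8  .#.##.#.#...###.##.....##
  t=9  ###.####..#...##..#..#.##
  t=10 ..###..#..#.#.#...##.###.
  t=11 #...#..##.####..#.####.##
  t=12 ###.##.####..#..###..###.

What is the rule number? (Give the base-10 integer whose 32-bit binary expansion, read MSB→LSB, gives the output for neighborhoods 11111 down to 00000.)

  #####|.  b31=0 t=3,i=14
  ####.|.  b30=0 t=1,i=11
  ###.#|#  b29=1 t=0,i=9
  ###..|#  b28=1 t=1,i=12
  ##.##|#  b27=1 t=1,i=23
  ##.#.|#  b26=1 t=0,i=0
  ##..#|.  b25=0 t=0,i=15
  ##...|#  b24=1 t=1,i=6
  #.###|#  b23=1 t=2,i=0
  #.##.|.  b22=0 t=0,i=13
  #.#.#|#  b21=1 t=0,i=11
  #.#..|.  b20=0 t=0,i=1
  #..##|.  b19=0 t=0,i=6
  #..#.|.  b18=0 t=0,i=3
  #...#|#  b17=1 t=0,i=19
  #....|.  b16=0 t=1,i=14
  .####|.  b15=0 t=1,i=10
  .###.|.  b14=0 t=0,i=8
  .##.#|#  b13=1 t=0,i=24
  .##..|.  b12=0 t=0,i=14
  .#.##|#  b11=1 t=0,i=12
  .#.#.|#  b10=1 t=1,i=18
  .#..#|#  b9=1 t=0,i=2
  .#...|.  b8=0 t=0,i=18
  ..###|.  b7=0 t=0,i=7
  ..##.|#  b6=1 t=2,i=6
  ..#.#|#  b5=1 t=0,i=21
  ..#..|#  b4=1 t=0,i=4
  ...##|.  b3=0 t=1,i=8
  ...#.|.  b2=0 t=0,i=20
  ....#|#  b1=1 t=1,i=15
  .....|.  b0=0 t=5,i=9
  bits 00111101101000100010111001110010 = 1034038898

1034038898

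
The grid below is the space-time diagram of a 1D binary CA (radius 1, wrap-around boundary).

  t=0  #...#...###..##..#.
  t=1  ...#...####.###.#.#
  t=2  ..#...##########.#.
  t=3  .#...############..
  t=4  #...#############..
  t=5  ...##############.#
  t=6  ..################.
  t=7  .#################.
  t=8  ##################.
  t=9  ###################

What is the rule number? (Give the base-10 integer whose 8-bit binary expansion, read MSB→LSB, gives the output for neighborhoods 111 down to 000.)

234

  nb ###: next=#  (t=0,i=9, bit7=1)
  nb ##.: next=#  (t=0,i=10, bit6=1)
  nb #.#: next=#  (t=0,i=18, bit5=1)
  nb #..: next=.  (t=0,i=1, bit4=0)
  nb .##: next=#  (t=0,i=8, bit3=1)
  nb .#.: next=.  (t=0,i=0, bit2=0)
  nb ..#: next=#  (t=0,i=3, bit1=1)
  nb ...: next=.  (t=0,i=2, bit0=0)
  bits 11101010 = 234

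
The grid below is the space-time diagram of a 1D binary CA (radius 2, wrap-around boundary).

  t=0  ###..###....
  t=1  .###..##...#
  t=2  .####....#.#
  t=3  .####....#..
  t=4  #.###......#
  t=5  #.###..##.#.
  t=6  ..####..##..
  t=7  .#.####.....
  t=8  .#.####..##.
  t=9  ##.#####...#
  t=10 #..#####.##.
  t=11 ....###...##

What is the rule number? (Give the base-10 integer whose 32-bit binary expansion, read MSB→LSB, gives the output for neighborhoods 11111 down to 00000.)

  ##### -> #   bit 31 = 1  t=9,i=5
  ####. -> #   bit 30 = 1  t=2,i=3
  ###.# -> .   bit 29 = 0  t=9,i=1
  ###.. -> #   bit 28 = 1  t=0,i=2
  ##.## -> .   bit 27 = 0  t=4,i=1
  ##.#. -> #   bit 26 = 1  t=5,i=9
  ##..# -> #   bit 25 = 1  t=0,i=3
  ##... -> .   bit 24 = 0  t=0,i=8
  #.### -> #   bit 23 = 1  t=1,i=1
  #.##. -> .   bit 22 = 0  t=10,i=9
  #.#.# -> .   bit 21 = 0  t=2,i=11
  #.#.. -> .   bit 20 = 0  t=10,i=0
  #..## -> .   bit 19 = 0  t=0,i=4
  #..#. -> #   bit 18 = 1  t=8,i=0
  #...# -> #   bit 17 = 1  t=1,i=9
  #.... -> .   bit 16 = 0  t=0,i=9
  .#### -> #   bit 15 = 1  t=2,i=2
  .###. -> #   bit 14 = 1  t=0,i=1
  .##.# -> #   bit 13 = 1  t=4,i=0
  .##.. -> .   bit 12 = 0  t=1,i=7
  .#.## -> .   bit 11 = 0  t=1,i=0
  .#.#. -> .   bit 10 = 0  t=2,i=10
  .#..# -> .   bit 9 = 0  t=10,i=1
  .#... -> .   bit 8 = 0  t=3,i=10
  ..### -> .   bit 7 = 0  t=0,i=0
  ..##. -> .   bit 6 = 0  t=1,i=6
  ..#.# -> #   bit 5 = 1  t=1,i=11
  ..#.. -> .   bit 4 = 0  t=3,i=9
  ...## -> #   bit 3 = 1  t=0,i=11
  ...#. -> .   bit 2 = 0  t=1,i=10
  ....# -> .   bit 1 = 0  t=0,i=10
  ..... -> #   bit 0 = 1  t=4,i=7
  bits 11010110100001101110000000101001 = 3599163433

3599163433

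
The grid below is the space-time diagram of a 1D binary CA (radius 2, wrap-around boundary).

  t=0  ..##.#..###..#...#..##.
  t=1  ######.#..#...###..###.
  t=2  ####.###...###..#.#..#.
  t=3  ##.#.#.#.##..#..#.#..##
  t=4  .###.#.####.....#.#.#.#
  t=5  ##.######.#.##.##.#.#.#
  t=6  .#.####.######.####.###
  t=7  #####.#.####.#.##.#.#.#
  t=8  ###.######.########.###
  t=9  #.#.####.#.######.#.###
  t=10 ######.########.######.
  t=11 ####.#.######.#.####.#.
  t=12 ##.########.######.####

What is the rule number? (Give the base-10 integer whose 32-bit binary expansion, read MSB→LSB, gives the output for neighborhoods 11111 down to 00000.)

  #####|#  b31=1 t=1,i=2
  ####.|.  b30=0 t=1,i=4
  ###.#|#  b29=1 t=1,i=5
  ###..|#  b28=1 t=0,i=10
  ##.##|.  b27=0 t=1,i=22
  ##.#.|#  b26=1 t=0,i=4
  ##..#|.  b25=0 t=0,i=11
  ##...|.  b24=0 t=0,i=22
  #.###|#  b23=1 t=1,i=0
  #.##.|#  b22=1 t=3,i=9
  #.#.#|#  b21=1 t=3,i=3
  #.#..|#  b20=1 t=0,i=5
  #..##|#  b19=1 t=0,i=7
  #..#.|.  b18=0 t=0,i=12
  #...#|#  b17=1 t=0,i=0
  #....|#  b16=1 t=4,i=12
  .####|#  b15=1 t=1,i=1
  .###.|.  b14=0 t=0,i=9
  .##.#|#  b13=1 t=0,i=3
  .##..|#  b12=1 t=0,i=21
  .#.##|#  b11=1 t=2,i=22
  .#.#.|.  b10=0 t=2,i=17
  .#..#|.  b9=0 t=0,i=6
  .#...|#  b8=1 t=0,i=14
  ..###|.  b7=0 t=0,i=8
  ..##.|#  b6=1 t=0,i=2
  ..#.#|#  b5=1 t=2,i=16
  ..#..|.  b4=0 t=0,i=13
  ...##|#  b3=1 t=0,i=1
  ...#.|#  b2=1 t=0,i=16
  ....#|.  b1=0 t=4,i=14
  .....|#  b0=1 t=4,i=13
  bits 10110100111110111011100101101101 = 3036395885

3036395885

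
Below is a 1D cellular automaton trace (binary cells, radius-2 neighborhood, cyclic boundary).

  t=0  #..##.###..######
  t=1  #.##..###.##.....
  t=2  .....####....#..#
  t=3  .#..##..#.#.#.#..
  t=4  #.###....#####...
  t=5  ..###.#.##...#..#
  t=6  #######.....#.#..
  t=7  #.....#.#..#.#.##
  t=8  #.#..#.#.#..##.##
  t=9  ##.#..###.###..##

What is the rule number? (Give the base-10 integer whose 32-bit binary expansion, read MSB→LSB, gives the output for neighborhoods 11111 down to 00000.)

883508940

  ##### -> .   bit 31 = 0  t=0,i=13
  ####. -> .   bit 30 = 0  t=0,i=16
  ###.# -> #   bit 29 = 1  t=1,i=8
  ###.. -> #   bit 28 = 1  t=0,i=0
  ##.## -> .   bit 27 = 0  t=0,i=5
  ##.#. -> #   bit 26 = 1  t=5,i=5
  ##..# -> .   bit 25 = 0  t=0,i=1
  ##... -> .   bit 24 = 0  t=1,i=12
  #.### -> #   bit 23 = 1  t=0,i=6
  #.##. -> .   bit 22 = 0  t=1,i=2
  #.#.# -> #   bit 21 = 1  t=3,i=10
  #.#.. -> .   bit 20 = 0  t=3,i=14
  #..## -> #   bit 19 = 1  t=0,i=2
  #..#. -> .   bit 18 = 0  t=2,i=15
  #...# -> .   bit 17 = 0  t=3,i=16
  #.... -> #   bit 16 = 1  t=1,i=13
  .#### -> .   bit 15 = 0  t=0,i=12
  .###. -> #   bit 14 = 1  t=0,i=7
  .##.# -> .   bit 13 = 0  t=0,i=4
  .##.. -> .   bit 12 = 0  t=1,i=3
  .#.## -> .   bit 11 = 0  t=1,i=1
  .#.#. -> #   bit 10 = 1  t=3,i=9
  .#..# -> #   bit 9 = 1  t=2,i=14
  .#... -> .   bit 8 = 0  t=2,i=0
  ..### -> #   bit 7 = 1  t=0,i=11
  ..##. -> #   bit 6 = 1  t=0,i=3
  ..#.# -> .   bit 5 = 0  t=1,i=0
  ..#.. -> .   bit 4 = 0  t=2,i=13
  ...## -> #   bit 3 = 1  t=2,i=4
  ...#. -> #   bit 2 = 1  t=1,i=16
  ....# -> .   bit 1 = 0  t=1,i=15
  ..... -> .   bit 0 = 0  t=1,i=14
  bits 00110100101010010100011011001100 = 883508940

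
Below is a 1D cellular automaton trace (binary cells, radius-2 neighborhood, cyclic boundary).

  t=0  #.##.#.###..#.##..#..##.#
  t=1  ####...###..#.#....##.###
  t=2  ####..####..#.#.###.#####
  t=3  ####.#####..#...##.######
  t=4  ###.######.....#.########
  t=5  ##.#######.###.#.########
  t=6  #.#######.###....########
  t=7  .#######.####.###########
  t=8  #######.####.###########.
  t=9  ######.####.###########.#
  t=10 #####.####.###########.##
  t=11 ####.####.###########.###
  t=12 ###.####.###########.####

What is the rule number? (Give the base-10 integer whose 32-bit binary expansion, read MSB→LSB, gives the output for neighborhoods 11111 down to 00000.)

  [31] ##### => #  t=1,i=0
  [30] ####. => #  t=1,i=2
  [29] ###.# => .  t=2,i=18
  [28] ###.. => #  t=0,i=9
  [27] ##.## => #  t=0,i=1
  [26] ##.#. => .  t=0,i=4
  [25] ##..# => .  t=0,i=10
  [24] ##... => .  t=1,i=4
  [23] #.### => #  t=0,i=7
  [22] #.##. => #  t=0,i=2
  [21] #.#.# => .  t=0,i=5
  [20] #.#.. => #  t=1,i=14
  [19] #..## => #  t=0,i=20
  [18] #..#. => .  t=0,i=11
  [17] #...# => .  t=1,i=5
  [16] #.... => #  t=1,i=16
  [15] .#### => #  t=1,i=23
  [14] .###. => #  t=0,i=8
  [13] .##.# => #  t=0,i=0
  [12] .##.. => .  t=0,i=15
  [11] .#.## => .  t=0,i=6
  [10] .#.#. => .  t=1,i=13
  [9] .#..# => #  t=0,i=19
  [8] .#... => .  t=1,i=15
  [7] ..### => #  t=1,i=7
  [6] ..##. => .  t=0,i=21
  [5] ..#.# => #  t=0,i=12
  [4] ..#.. => .  t=0,i=18
  [3] ...## => #  t=1,i=6
  [2] ...#. => .  t=4,i=14
  [1] ....# => #  t=1,i=17
  [0] ..... => #  t=4,i=12
  bits 11011000110110011110001010101011 = 3638157995

3638157995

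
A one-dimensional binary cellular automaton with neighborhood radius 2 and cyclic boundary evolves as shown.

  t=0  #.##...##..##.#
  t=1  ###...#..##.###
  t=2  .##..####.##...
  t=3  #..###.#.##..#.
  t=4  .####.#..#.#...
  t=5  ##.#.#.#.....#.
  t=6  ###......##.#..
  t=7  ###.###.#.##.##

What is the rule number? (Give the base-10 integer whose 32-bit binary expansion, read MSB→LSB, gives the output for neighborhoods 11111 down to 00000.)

1581867677

  [31] ##### => .  t=1,i=0
  [30] ####. => #  t=1,i=1
  [29] ###.# => .  t=2,i=8
  [28] ###.. => #  t=1,i=2
  [27] ##.## => #  t=0,i=1
  [26] ##.#. => #  t=3,i=6
  [25] ##..# => #  t=0,i=9
  [24] ##... => .  t=0,i=4
  [23] #.### => .  t=1,i=12
  [22] #.##. => #  t=0,i=2
  [21] #.#.# => .  t=3,i=7
  [20] #.#.. => .  t=3,i=0
  [19] #..## => #  t=0,i=10
  [18] #..#. => .  t=3,i=12
  [17] #...# => .  t=0,i=5
  [16] #.... => #  t=2,i=13
  [15] .#### => .  t=1,i=13
  [14] .###. => #  t=3,i=4
  [13] .##.# => #  t=0,i=0
  [12] .##.. => .  t=0,i=3
  [11] .#.## => .  t=3,i=8
  [10] .#.#. => .  t=3,i=14
  [9] .#..# => #  t=1,i=7
  [8] .#... => .  t=4,i=12
  [7] ..### => #  t=2,i=5
  [6] ..##. => .  t=0,i=7
  [5] ..#.# => .  t=3,i=13
  [4] ..#.. => #  t=1,i=6
  [3] ...## => #  t=0,i=6
  [2] ...#. => #  t=1,i=5
  [1] ....# => .  t=2,i=14
  [0] ..... => #  t=5,i=10
  bits 01011110010010010110001010011101 = 1581867677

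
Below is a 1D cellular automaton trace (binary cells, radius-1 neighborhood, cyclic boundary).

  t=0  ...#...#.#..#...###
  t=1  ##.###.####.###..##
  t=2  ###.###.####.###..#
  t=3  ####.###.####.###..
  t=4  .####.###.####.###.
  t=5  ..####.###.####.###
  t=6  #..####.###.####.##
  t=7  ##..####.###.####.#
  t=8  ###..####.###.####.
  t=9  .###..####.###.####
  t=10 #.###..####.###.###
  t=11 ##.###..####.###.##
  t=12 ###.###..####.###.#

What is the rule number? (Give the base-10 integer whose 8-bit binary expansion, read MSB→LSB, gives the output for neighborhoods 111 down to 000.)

  ###|#  b7=1 t=0,i=17
  ##.|#  b6=1 t=0,i=18
  #.#|#  b5=1 t=0,i=8
  #..|#  b4=1 t=0,i=0
  .##|.  b3=0 t=0,i=16
  .#.|#  b2=1 t=0,i=3
  ..#|.  b1=0 t=0,i=2
  ...|#  b0=1 t=0,i=1
  bits 11110101 = 245

245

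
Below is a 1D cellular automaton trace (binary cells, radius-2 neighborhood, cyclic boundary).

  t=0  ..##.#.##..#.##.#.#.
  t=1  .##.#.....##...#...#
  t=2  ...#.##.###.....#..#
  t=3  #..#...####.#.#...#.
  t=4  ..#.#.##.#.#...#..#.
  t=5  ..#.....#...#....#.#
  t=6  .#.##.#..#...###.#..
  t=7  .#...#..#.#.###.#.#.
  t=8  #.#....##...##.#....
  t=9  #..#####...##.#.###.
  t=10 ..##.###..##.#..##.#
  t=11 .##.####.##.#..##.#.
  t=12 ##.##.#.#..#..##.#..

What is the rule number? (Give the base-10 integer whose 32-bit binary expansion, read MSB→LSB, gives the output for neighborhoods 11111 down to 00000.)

3700244970

  [31] ##### => #  t=9,i=5
  [30] ####. => #  t=3,i=9
  [29] ###.# => .  t=3,i=10
  [28] ###.. => #  t=2,i=10
  [27] ##.## => #  t=2,i=7
  [26] ##.#. => #  t=0,i=4
  [25] ##..# => .  t=0,i=9
  [24] ##... => .  t=1,i=12
  [23] #.### => #  t=2,i=8
  [22] #.##. => .  t=0,i=7
  [21] #.#.# => .  t=0,i=5
  [20] #.#.. => .  t=0,i=18
  [19] #..## => #  t=9,i=2
  [18] #..#. => #  t=0,i=10
  [17] #...# => .  t=0,i=0
  [16] #.... => #  t=1,i=6
  [15] .#### => .  t=3,i=8
  [14] .###. => #  t=2,i=9
  [13] .##.# => .  t=0,i=3
  [12] .##.. => .  t=0,i=8
  [11] .#.## => .  t=0,i=6
  [10] .#.#. => .  t=0,i=17
  [9] .#..# => .  t=2,i=17
  [8] .#... => #  t=0,i=19
  [7] ..### => #  t=3,i=7
  [6] ..##. => #  t=0,i=2
  [5] ..#.# => #  t=0,i=11
  [4] ..#.. => .  t=1,i=15
  [3] ...## => #  t=0,i=1
  [2] ...#. => .  t=1,i=14
  [1] ....# => #  t=1,i=8
  [0] ..... => .  t=1,i=7
  bits 11011100100011010100000111101010 = 3700244970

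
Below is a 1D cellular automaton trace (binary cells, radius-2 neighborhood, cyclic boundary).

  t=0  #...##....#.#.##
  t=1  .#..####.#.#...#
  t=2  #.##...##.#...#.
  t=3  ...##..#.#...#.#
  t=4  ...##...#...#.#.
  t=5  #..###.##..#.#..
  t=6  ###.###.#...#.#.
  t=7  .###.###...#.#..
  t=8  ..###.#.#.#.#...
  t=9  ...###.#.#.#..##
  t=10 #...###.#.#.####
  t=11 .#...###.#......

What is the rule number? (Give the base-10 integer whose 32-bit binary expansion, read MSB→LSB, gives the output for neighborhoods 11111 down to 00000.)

755586645

  #####|.  b31=0 t=10,i=14
  ####.|.  b30=0 t=1,i=6
  ###.#|#  b29=1 t=1,i=7
  ###..|.  b28=0 t=0,i=0
  ##.##|#  b27=1 t=5,i=6
  ##.#.|#  b26=1 t=1,i=8
  ##..#|.  b25=0 t=3,i=5
  ##...|#  b24=1 t=0,i=1
  #.###|.  b23=0 t=0,i=14
  #.##.|.  b22=0 t=2,i=2
  #.#.#|.  b21=0 t=0,i=12
  #.#..|.  b20=0 t=1,i=1
  #..##|#  b19=1 t=1,i=3
  #..#.|.  b18=0 t=3,i=6
  #...#|.  b17=0 t=0,i=2
  #....|#  b16=1 t=0,i=7
  .####|.  b15=0 t=1,i=5
  .###.|#  b14=1 t=0,i=15
  .##.#|.  b13=0 t=2,i=8
  .##..|#  b12=1 t=0,i=5
  .#.##|.  b11=0 t=0,i=13
  .#.#.|#  b10=1 t=0,i=11
  .#..#|#  b9=1 t=1,i=2
  .#...|.  b8=0 t=1,i=12
  ..###|.  b7=0 t=1,i=4
  ..##.|#  b6=1 t=0,i=4
  ..#.#|.  b5=0 t=0,i=10
  ..#..|#  b4=1 t=4,i=8
  ...##|.  b3=0 t=0,i=3
  ...#.|#  b2=1 t=0,i=9
  ....#|.  b1=0 t=0,i=8
  .....|#  b0=1 t=8,i=15
  bits 00101101000010010101011001010101 = 755586645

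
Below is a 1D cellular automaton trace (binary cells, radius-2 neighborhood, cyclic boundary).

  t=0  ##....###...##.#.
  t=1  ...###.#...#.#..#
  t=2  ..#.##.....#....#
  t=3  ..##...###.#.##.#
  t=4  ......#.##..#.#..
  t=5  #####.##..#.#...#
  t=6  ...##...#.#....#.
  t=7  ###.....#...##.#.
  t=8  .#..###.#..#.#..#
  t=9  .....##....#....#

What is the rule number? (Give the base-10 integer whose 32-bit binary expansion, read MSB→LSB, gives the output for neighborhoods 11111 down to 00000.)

1644259387

  nb #####: next=.  (t=5,i=1, bit31=0)
  nb ####.: next=#  (t=5,i=3, bit30=1)
  nb ###.#: next=#  (t=1,i=5, bit29=1)
  nb ###..: next=.  (t=0,i=8, bit28=0)
  nb ##.##: next=.  (t=5,i=5, bit27=0)
  nb ##.#.: next=.  (t=0,i=14, bit26=0)
  nb ##..#: next=#  (t=4,i=10, bit25=1)
  nb ##...: next=.  (t=0,i=2, bit24=0)
  nb #.###: next=.  (t=7,i=0, bit23=0)
  nb #.##.: next=.  (t=0,i=0, bit22=0)
  nb #.#.#: next=.  (t=0,i=15, bit21=0)
  nb #.#..: next=.  (t=1,i=7, bit20=0)
  nb #..##: next=.  (t=3,i=1, bit19=0)
  nb #..#.: next=.  (t=1,i=15, bit18=0)
  nb #...#: next=.  (t=0,i=10, bit17=0)
  nb #....: next=#  (t=0,i=3, bit16=1)
  nb .####: next=.  (t=5,i=0, bit15=0)
  nb .###.: next=#  (t=0,i=7, bit14=1)
  nb .##.#: next=#  (t=0,i=13, bit13=1)
  nb .##..: next=.  (t=0,i=1, bit12=0)
  nb .#.##: next=#  (t=0,i=16, bit11=1)
  nb .#.#.: next=.  (t=1,i=12, bit10=0)
  nb .#..#: next=.  (t=1,i=14, bit9=0)
  nb .#...: next=.  (t=1,i=0, bit8=0)
  nb ..###: next=.  (t=0,i=6, bit7=0)
  nb ..##.: next=.  (t=0,i=12, bit6=0)
  nb ..#.#: next=#  (t=1,i=11, bit5=1)
  nb ..#..: next=#  (t=1,i=16, bit4=1)
  nb ...##: next=#  (t=0,i=5, bit3=1)
  nb ...#.: next=.  (t=1,i=10, bit2=0)
  nb ....#: next=#  (t=0,i=4, bit1=1)
  nb .....: next=#  (t=2,i=8, bit0=1)
  bits 01100010000000010110100000111011 = 1644259387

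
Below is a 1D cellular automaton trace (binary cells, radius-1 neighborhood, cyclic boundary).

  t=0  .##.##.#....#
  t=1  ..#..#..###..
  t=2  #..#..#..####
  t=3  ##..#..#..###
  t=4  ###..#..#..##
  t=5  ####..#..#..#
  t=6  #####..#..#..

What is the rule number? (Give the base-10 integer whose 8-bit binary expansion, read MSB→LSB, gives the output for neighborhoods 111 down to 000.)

  ###|#  b7=1 t=1,i=9
  ##.|#  b6=1 t=0,i=2
  #.#|.  b5=0 t=0,i=0
  #..|#  b4=1 t=0,i=8
  .##|.  b3=0 t=0,i=1
  .#.|.  b2=0 t=0,i=7
  ..#|.  b1=0 t=0,i=11
  ...|#  b0=1 t=0,i=9
  bits 11010001 = 209

209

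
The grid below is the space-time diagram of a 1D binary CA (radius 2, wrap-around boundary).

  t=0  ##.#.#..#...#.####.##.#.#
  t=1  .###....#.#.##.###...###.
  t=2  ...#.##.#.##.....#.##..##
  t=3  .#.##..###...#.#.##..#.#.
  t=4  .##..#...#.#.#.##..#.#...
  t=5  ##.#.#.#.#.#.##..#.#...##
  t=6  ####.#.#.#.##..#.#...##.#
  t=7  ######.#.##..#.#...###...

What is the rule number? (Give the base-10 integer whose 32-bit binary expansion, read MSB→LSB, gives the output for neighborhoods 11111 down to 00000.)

4129523834

  #####|#  b31=1 t=6,i=1
  ####.|#  b30=1 t=0,i=16
  ###.#|#  b29=1 t=0,i=1
  ###..|#  b28=1 t=1,i=3
  ##.##|.  b27=0 t=0,i=18
  ##.#.|#  b26=1 t=0,i=2
  ##..#|#  b25=1 t=1,i=24
  ##...|.  b24=0 t=1,i=4
  #.###|.  b23=0 t=0,i=14
  #.##.|.  b22=0 t=0,i=19
  #.#.#|#  b21=1 t=0,i=3
  #.#..|.  b20=0 t=0,i=5
  #..##|.  b19=0 t=1,i=0
  #..#.|.  b18=0 t=0,i=7
  #...#|#  b17=1 t=0,i=10
  #....|#  b16=1 t=1,i=5
  .####|#  b15=1 t=0,i=15
  .###.|.  b14=0 t=0,i=0
  .##.#|.  b13=0 t=0,i=20
  .##..|.  b12=0 t=2,i=11
  .#.##|#  b11=1 t=0,i=13
  .#.#.|.  b10=0 t=0,i=4
  .#..#|.  b9=0 t=0,i=6
  .#...|.  b8=0 t=0,i=9
  ..###|.  b7=0 t=1,i=1
  ..##.|#  b6=1 t=2,i=23
  ..#.#|#  b5=1 t=0,i=12
  ..#..|#  b4=1 t=0,i=8
  ...##|#  b3=1 t=1,i=20
  ...#.|.  b2=0 t=0,i=11
  ....#|#  b1=1 t=1,i=6
  .....|.  b0=0 t=2,i=14
  bits 11110110001000111000100001111010 = 4129523834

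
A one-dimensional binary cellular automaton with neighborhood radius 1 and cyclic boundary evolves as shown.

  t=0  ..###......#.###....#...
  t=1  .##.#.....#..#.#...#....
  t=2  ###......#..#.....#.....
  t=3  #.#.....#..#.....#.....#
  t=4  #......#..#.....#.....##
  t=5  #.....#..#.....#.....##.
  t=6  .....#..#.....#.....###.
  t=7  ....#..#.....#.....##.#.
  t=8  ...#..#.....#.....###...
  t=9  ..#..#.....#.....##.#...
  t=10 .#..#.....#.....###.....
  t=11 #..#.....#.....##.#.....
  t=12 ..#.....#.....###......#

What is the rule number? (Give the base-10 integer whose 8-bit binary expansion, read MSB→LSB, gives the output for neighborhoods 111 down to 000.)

  ### -> .   bit 7 = 0  t=0,i=3
  ##. -> #   bit 6 = 1  t=0,i=4
  #.# -> .   bit 5 = 0  t=0,i=12
  #.. -> .   bit 4 = 0  t=0,i=5
  .## -> #   bit 3 = 1  t=0,i=2
  .#. -> .   bit 2 = 0  t=0,i=11
  ..# -> #   bit 1 = 1  t=0,i=1
  ... -> .   bit 0 = 0  t=0,i=0
  bits 01001010 = 74

74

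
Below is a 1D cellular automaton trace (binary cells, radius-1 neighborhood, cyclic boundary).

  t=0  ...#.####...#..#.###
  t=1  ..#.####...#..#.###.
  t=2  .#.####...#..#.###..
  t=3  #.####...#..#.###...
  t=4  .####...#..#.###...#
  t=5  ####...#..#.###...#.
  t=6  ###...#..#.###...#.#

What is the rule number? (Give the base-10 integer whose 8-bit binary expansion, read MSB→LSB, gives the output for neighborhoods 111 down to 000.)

170

  [7] ### => #  t=0,i=6
  [6] ##. => .  t=0,i=8
  [5] #.# => #  t=0,i=4
  [4] #.. => .  t=0,i=0
  [3] .## => #  t=0,i=5
  [2] .#. => .  t=0,i=3
  [1] ..# => #  t=0,i=2
  [0] ... => .  t=0,i=1
  bits 10101010 = 170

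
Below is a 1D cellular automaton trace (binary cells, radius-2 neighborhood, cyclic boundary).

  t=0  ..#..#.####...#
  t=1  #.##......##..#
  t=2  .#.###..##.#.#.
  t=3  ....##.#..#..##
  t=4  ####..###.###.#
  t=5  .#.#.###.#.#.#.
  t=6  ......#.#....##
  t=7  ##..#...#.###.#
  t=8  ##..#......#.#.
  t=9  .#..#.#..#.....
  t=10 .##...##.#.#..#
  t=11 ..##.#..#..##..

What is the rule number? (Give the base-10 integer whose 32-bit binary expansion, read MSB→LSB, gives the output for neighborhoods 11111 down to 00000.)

2635682458

  nb #####: next=#  (t=4,i=1, bit31=1)
  nb ####.: next=.  (t=0,i=9, bit30=0)
  nb ###.#: next=.  (t=4,i=8, bit29=0)
  nb ###..: next=#  (t=0,i=10, bit28=1)
  nb ##.##: next=#  (t=1,i=1, bit27=1)
  nb ##.#.: next=#  (t=2,i=10, bit26=1)
  nb ##..#: next=.  (t=1,i=12, bit25=0)
  nb ##...: next=#  (t=0,i=11, bit24=1)
  nb #.###: next=.  (t=0,i=7, bit23=0)
  nb #.##.: next=.  (t=1,i=2, bit22=0)
  nb #.#.#: next=.  (t=2,i=11, bit21=0)
  nb #.#..: next=#  (t=2,i=13, bit20=1)
  nb #..##: next=#  (t=1,i=13, bit19=1)
  nb #..#.: next=.  (t=0,i=1, bit18=0)
  nb #...#: next=.  (t=0,i=12, bit17=0)
  nb #....: next=#  (t=1,i=5, bit16=1)
  nb .####: next=.  (t=0,i=8, bit15=0)
  nb .###.: next=#  (t=2,i=4, bit14=1)
  nb .##.#: next=.  (t=1,i=0, bit13=0)
  nb .##..: next=#  (t=1,i=3, bit12=1)
  nb .#.##: next=.  (t=0,i=6, bit11=0)
  nb .#.#.: next=.  (t=2,i=12, bit10=0)
  nb .#..#: next=#  (t=0,i=0, bit9=1)
  nb .#...: next=.  (t=6,i=9, bit8=0)
  nb ..###: next=#  (t=4,i=6, bit7=1)
  nb ..##.: next=.  (t=1,i=10, bit6=0)
  nb ..#.#: next=.  (t=0,i=5, bit5=0)
  nb ..#..: next=#  (t=0,i=2, bit4=1)
  nb ...##: next=#  (t=1,i=9, bit3=1)
  nb ...#.: next=.  (t=0,i=13, bit2=0)
  nb ....#: next=#  (t=1,i=8, bit1=1)
  nb .....: next=.  (t=1,i=6, bit0=0)
  bits 10011101000110010101001010011010 = 2635682458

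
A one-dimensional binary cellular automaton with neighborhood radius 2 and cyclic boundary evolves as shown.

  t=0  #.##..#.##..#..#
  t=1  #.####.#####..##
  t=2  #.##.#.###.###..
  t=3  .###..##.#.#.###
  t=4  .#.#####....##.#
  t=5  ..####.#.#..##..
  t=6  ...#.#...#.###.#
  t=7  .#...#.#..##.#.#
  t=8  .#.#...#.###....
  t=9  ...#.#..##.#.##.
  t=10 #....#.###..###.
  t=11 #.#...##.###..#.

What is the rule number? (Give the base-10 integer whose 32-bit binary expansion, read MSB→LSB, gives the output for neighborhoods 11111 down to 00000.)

3001006145

  #####|#  b31=1 t=1,i=9
  ####.|.  b30=0 t=1,i=4
  ###.#|#  b29=1 t=1,i=0
  ###..|#  b28=1 t=1,i=11
  ##.##|.  b27=0 t=0,i=1
  ##.#.|.  b26=0 t=2,i=4
  ##..#|#  b25=1 t=0,i=4
  ##...|.  b24=0 t=4,i=8
  #.###|#  b23=1 t=1,i=2
  #.##.|#  b22=1 t=0,i=2
  #.#.#|.  b21=0 t=2,i=5
  #.#..|#  b20=1 t=5,i=9
  #..##|#  b19=1 t=0,i=14
  #..#.|#  b18=1 t=0,i=5
  #...#|#  b17=1 t=6,i=1
  #....|#  b16=1 t=4,i=9
  .####|#  b15=1 t=1,i=3
  .###.|.  b14=0 t=1,i=15
  .##.#|#  b13=1 t=0,i=0
  .##..|#  b12=1 t=0,i=3
  .#.##|#  b11=1 t=0,i=7
  .#.#.|.  b10=0 t=3,i=10
  .#..#|.  b9=0 t=0,i=13
  .#...|.  b8=0 t=6,i=0
  ..###|.  b7=0 t=1,i=14
  ..##.|#  b6=1 t=0,i=15
  ..#.#|.  b5=0 t=0,i=6
  ..#..|.  b4=0 t=0,i=12
  ...##|.  b3=0 t=4,i=11
  ...#.|.  b2=0 t=6,i=2
  ....#|.  b1=0 t=4,i=10
  .....|#  b0=1 t=8,i=14
  bits 10110010110111111011100001000001 = 3001006145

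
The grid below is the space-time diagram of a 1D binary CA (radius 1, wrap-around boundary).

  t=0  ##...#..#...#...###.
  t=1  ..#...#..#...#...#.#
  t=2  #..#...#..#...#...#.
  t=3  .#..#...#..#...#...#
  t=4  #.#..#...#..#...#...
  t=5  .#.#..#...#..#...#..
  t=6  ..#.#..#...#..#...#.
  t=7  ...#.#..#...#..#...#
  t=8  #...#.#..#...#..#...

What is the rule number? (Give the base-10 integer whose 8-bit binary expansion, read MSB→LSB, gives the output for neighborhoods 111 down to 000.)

  nb ###: next=#  (t=0,i=17, bit7=1)
  nb ##.: next=.  (t=0,i=1, bit6=0)
  nb #.#: next=#  (t=0,i=19, bit5=1)
  nb #..: next=#  (t=0,i=2, bit4=1)
  nb .##: next=.  (t=0,i=0, bit3=0)
  nb .#.: next=.  (t=0,i=5, bit2=0)
  nb ..#: next=.  (t=0,i=4, bit1=0)
  nb ...: next=.  (t=0,i=3, bit0=0)
  bits 10110000 = 176

176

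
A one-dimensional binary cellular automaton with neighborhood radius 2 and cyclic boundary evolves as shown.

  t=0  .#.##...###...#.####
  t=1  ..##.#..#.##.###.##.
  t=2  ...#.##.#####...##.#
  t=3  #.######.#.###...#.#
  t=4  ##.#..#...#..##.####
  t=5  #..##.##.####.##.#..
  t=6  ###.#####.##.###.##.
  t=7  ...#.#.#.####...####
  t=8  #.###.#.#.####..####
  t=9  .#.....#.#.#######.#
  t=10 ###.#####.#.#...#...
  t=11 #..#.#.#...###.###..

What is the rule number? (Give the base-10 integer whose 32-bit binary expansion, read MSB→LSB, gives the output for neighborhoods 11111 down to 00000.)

1532538807

  #####|.  b31=0 t=2,i=10
  ####.|#  b30=1 t=0,i=18
  ###.#|.  b29=0 t=0,i=19
  ###..|#  b28=1 t=0,i=10
  ##.##|#  b27=1 t=1,i=12
  ##.#.|.  b26=0 t=0,i=0
  ##..#|#  b25=1 t=8,i=14
  ##...|#  b24=1 t=0,i=5
  #.###|.  b23=0 t=0,i=16
  #.##.|#  b22=1 t=0,i=3
  #.#.#|.  b21=0 t=0,i=1
  #.#..|#  b20=1 t=1,i=5
  #..##|#  b19=1 t=4,i=12
  #..#.|.  b18=0 t=1,i=7
  #...#|.  b17=0 t=0,i=6
  #....|.  b16=0 t=9,i=3
  .####|#  b15=1 t=0,i=17
  .###.|.  b14=0 t=0,i=9
  .##.#|#  b13=1 t=1,i=3
  .##..|.  b12=0 t=0,i=4
  .#.##|#  b11=1 t=0,i=2
  .#.#.|#  b10=1 t=7,i=4
  .#..#|#  b9=1 t=1,i=6
  .#...|#  b8=1 t=2,i=0
  ..###|#  b7=1 t=0,i=8
  ..##.|.  b6=0 t=1,i=2
  ..#.#|#  b5=1 t=0,i=14
  ..#..|#  b4=1 t=4,i=6
  ...##|.  b3=0 t=0,i=7
  ...#.|#  b2=1 t=0,i=13
  ....#|#  b1=1 t=9,i=5
  .....|#  b0=1 t=9,i=4
  bits 01011011010110001010111110110111 = 1532538807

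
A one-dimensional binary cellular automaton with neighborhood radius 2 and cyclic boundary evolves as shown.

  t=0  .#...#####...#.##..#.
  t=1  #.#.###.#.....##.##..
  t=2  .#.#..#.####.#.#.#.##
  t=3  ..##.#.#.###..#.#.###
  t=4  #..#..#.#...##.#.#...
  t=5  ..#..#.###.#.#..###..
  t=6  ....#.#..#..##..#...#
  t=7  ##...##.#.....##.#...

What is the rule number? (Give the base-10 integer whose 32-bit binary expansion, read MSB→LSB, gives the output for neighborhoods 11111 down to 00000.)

1649782153

  ##### -> .   bit 31 = 0  t=0,i=7
  ####. -> #   bit 30 = 1  t=0,i=8
  ###.# -> #   bit 29 = 1  t=1,i=6
  ###.. -> .   bit 28 = 0  t=0,i=9
  ##.## -> .   bit 27 = 0  t=1,i=16
  ##.#. -> .   bit 26 = 0  t=1,i=7
  ##..# -> #   bit 25 = 1  t=0,i=17
  ##... -> .   bit 24 = 0  t=0,i=10
  #.### -> .   bit 23 = 0  t=1,i=4
  #.##. -> #   bit 22 = 1  t=0,i=15
  #.#.# -> .   bit 21 = 0  t=1,i=2
  #.#.. -> #   bit 20 = 1  t=1,i=8
  #..## -> .   bit 19 = 0  t=3,i=1
  #..#. -> #   bit 18 = 1  t=0,i=0
  #...# -> .   bit 17 = 0  t=0,i=3
  #.... -> #   bit 16 = 1  t=1,i=10
  .#### -> #   bit 15 = 1  t=0,i=6
  .###. -> .   bit 14 = 0  t=1,i=5
  .##.# -> #   bit 13 = 1  t=1,i=15
  .##.. -> .   bit 12 = 0  t=0,i=16
  .#.## -> #   bit 11 = 1  t=0,i=14
  .#.#. -> #   bit 10 = 1  t=1,i=1
  .#..# -> .   bit 9 = 0  t=0,i=20
  .#... -> #   bit 8 = 1  t=0,i=2
  ..### -> #   bit 7 = 1  t=0,i=5
  ..##. -> .   bit 6 = 0  t=1,i=14
  ..#.# -> .   bit 5 = 0  t=0,i=13
  ..#.. -> .   bit 4 = 0  t=0,i=1
  ...## -> #   bit 3 = 1  t=0,i=4
  ...#. -> .   bit 2 = 0  t=0,i=12
  ....# -> .   bit 1 = 0  t=1,i=12
  ..... -> #   bit 0 = 1  t=1,i=11
  bits 01100010010101011010110110001001 = 1649782153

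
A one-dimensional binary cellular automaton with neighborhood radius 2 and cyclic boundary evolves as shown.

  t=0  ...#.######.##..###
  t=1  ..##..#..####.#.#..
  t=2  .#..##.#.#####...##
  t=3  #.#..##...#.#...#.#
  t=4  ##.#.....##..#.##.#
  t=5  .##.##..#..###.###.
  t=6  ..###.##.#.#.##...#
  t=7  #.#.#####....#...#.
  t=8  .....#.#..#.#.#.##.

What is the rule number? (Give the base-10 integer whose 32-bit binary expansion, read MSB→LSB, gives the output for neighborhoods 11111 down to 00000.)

1850057644

  #####|.  b31=0 t=0,i=7
  ####.|#  b30=1 t=0,i=9
  ###.#|#  b29=1 t=0,i=10
  ###..|.  b28=0 t=0,i=18
  ##.##|#  b27=1 t=0,i=11
  ##.#.|#  b26=1 t=1,i=13
  ##..#|#  b25=1 t=0,i=14
  ##...|.  b24=0 t=0,i=0
  #.###|.  b23=0 t=0,i=5
  #.##.|#  b22=1 t=0,i=12
  #.#.#|.  b21=0 t=1,i=14
  #.#..|.  b20=0 t=1,i=16
  #..##|.  b19=0 t=0,i=15
  #..#.|#  b18=1 t=1,i=5
  #...#|.  b17=0 t=0,i=1
  #....|#  b16=1 t=1,i=18
  .####|#  b15=1 t=0,i=6
  .###.|.  b14=0 t=0,i=17
  .##.#|#  b13=1 t=2,i=5
  .##..|.  b12=0 t=0,i=13
  .#.##|.  b11=0 t=0,i=4
  .#.#.|.  b10=0 t=1,i=15
  .#..#|#  b9=1 t=1,i=7
  .#...|#  b8=1 t=1,i=17
  ..###|#  b7=1 t=0,i=16
  ..##.|.  b6=0 t=1,i=2
  ..#.#|#  b5=1 t=0,i=3
  ..#..|.  b4=0 t=1,i=6
  ...##|#  b3=1 t=1,i=1
  ...#.|#  b2=1 t=0,i=2
  ....#|.  b1=0 t=1,i=0
  .....|.  b0=0 t=4,i=6
  bits 01101110010001011010001110101100 = 1850057644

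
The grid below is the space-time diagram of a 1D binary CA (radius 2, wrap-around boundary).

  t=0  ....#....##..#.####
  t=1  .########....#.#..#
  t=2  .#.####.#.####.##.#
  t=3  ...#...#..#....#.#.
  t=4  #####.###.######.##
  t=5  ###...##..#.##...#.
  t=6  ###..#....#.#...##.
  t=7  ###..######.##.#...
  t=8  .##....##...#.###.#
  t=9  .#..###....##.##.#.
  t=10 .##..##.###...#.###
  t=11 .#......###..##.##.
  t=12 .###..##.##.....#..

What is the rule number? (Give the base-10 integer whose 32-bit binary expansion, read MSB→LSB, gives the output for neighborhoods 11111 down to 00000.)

  #####|#  b31=1 t=1,i=3
  ####.|.  b30=0 t=0,i=17
  ###.#|.  b29=0 t=2,i=6
  ###..|#  b28=1 t=0,i=18
  ##.##|.  b27=0 t=2,i=14
  ##.#.|#  b26=1 t=2,i=7
  ##..#|.  b25=0 t=0,i=11
  ##...|.  b24=0 t=0,i=0
  #.###|#  b23=1 t=0,i=15
  #.##.|#  b22=1 t=2,i=15
  #.#.#|.  b21=0 t=2,i=1
  #.#..|#  b20=1 t=1,i=15
  #..##|.  b19=0 t=7,i=4
  #..#.|.  b18=0 t=0,i=12
  #...#|.  b17=0 t=3,i=5
  #....|#  b16=1 t=0,i=1
  .####|.  b15=0 t=0,i=16
  .###.|#  b14=1 t=4,i=7
  .##.#|.  b13=0 t=2,i=16
  .##..|.  b12=0 t=0,i=10
  .#.##|.  b11=0 t=0,i=14
  .#.#.|.  b10=0 t=1,i=14
  .#..#|#  b9=1 t=1,i=16
  .#...|#  b8=1 t=0,i=5
  ..###|.  b7=0 t=7,i=0
  ..##.|.  b6=0 t=0,i=9
  ..#.#|#  b5=1 t=0,i=13
  ..#..|#  b4=1 t=0,i=4
  ...##|#  b3=1 t=0,i=8
  ...#.|#  b2=1 t=0,i=3
  ....#|#  b1=1 t=0,i=2
  .....|.  b0=0 t=11,i=4
  bits 10010100110100010100001100111110 = 2496742206

2496742206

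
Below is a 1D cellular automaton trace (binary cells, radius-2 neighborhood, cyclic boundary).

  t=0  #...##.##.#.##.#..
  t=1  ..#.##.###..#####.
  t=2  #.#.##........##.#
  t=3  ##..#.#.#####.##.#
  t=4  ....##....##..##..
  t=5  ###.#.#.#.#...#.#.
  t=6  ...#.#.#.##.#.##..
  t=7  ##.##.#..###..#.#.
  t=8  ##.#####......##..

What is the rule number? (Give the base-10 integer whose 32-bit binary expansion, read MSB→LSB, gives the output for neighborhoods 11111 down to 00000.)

  ##### -> #   bit 31 = 1  t=1,i=14
  ####. -> #   bit 30 = 1  t=1,i=15
  ###.# -> .   bit 29 = 0  t=3,i=12
  ###.. -> .   bit 28 = 0  t=1,i=9
  ##.## -> .   bit 27 = 0  t=0,i=6
  ##.#. -> #   bit 26 = 1  t=0,i=9
  ##..# -> .   bit 25 = 0  t=1,i=10
  ##... -> #   bit 24 = 1  t=1,i=17
  #.### -> .   bit 23 = 0  t=1,i=7
  #.##. -> #   bit 22 = 1  t=0,i=7
  #.#.# -> .   bit 21 = 0  t=0,i=10
  #.#.. -> #   bit 20 = 1  t=0,i=15
  #..## -> .   bit 19 = 0  t=1,i=11
  #..#. -> .   bit 18 = 0  t=0,i=17
  #...# -> #   bit 17 = 1  t=0,i=2
  #.... -> .   bit 16 = 0  t=2,i=7
  .#### -> .   bit 15 = 0  t=1,i=13
  .###. -> .   bit 14 = 0  t=1,i=8
  .##.# -> #   bit 13 = 1  t=0,i=5
  .##.. -> .   bit 12 = 0  t=2,i=5
  .#.## -> .   bit 11 = 0  t=0,i=11
  .#.#. -> #   bit 10 = 1  t=3,i=5
  .#..# -> #   bit 9 = 1  t=0,i=16
  .#... -> .   bit 8 = 0  t=0,i=1
  ..### -> .   bit 7 = 0  t=1,i=12
  ..##. -> #   bit 6 = 1  t=0,i=4
  ..#.# -> #   bit 5 = 1  t=1,i=2
  ..#.. -> .   bit 4 = 0  t=0,i=0
  ...## -> .   bit 3 = 0  t=0,i=3
  ...#. -> .   bit 2 = 0  t=1,i=1
  ....# -> #   bit 1 = 1  t=2,i=12
  ..... -> #   bit 0 = 1  t=2,i=8
  bits 11000101010100100010011001100011 = 3310495331

3310495331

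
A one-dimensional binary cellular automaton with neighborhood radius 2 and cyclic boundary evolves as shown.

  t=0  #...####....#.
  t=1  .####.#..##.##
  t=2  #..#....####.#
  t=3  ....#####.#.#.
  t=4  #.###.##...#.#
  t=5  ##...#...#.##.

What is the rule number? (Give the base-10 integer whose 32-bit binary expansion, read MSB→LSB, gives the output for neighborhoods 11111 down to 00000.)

3356175850

  [31] ##### => #  t=3,i=6
  [30] ####. => #  t=0,i=6
  [29] ###.# => .  t=1,i=4
  [28] ###.. => .  t=0,i=7
  [27] ##.## => #  t=1,i=0
  [26] ##.#. => .  t=1,i=5
  [25] ##..# => .  t=2,i=1
  [24] ##... => .  t=0,i=8
  [23] #.### => .  t=1,i=1
  [22] #.##. => .  t=1,i=12
  [21] #.#.# => .  t=3,i=10
  [20] #.#.. => .  t=0,i=0
  [19] #..## => #  t=1,i=8
  [18] #..#. => .  t=2,i=2
  [17] #...# => #  t=0,i=2
  [16] #.... => #  t=0,i=9
  [15] .#### => .  t=0,i=5
  [14] .###. => .  t=4,i=3
  [13] .##.# => #  t=1,i=10
  [12] .##.. => .  t=2,i=0
  [11] .#.## => #  t=4,i=12
  [10] .#.#. => #  t=0,i=13
  [9] .#..# => .  t=1,i=7
  [8] .#... => #  t=0,i=1
  [7] ..### => #  t=0,i=4
  [6] ..##. => #  t=1,i=9
  [5] ..#.# => #  t=0,i=12
  [4] ..#.. => .  t=2,i=3
  [3] ...## => #  t=0,i=3
  [2] ...#. => .  t=0,i=11
  [1] ....# => #  t=0,i=10
  [0] ..... => .  t=3,i=1
  bits 11001000000010110010110111101010 = 3356175850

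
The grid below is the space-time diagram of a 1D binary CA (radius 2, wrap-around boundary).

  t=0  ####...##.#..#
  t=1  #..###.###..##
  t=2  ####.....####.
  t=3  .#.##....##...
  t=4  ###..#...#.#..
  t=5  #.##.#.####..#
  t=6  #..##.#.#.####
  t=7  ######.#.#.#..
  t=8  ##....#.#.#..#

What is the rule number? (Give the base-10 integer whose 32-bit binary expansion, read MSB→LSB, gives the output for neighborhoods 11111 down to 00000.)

  ##### -> .   bit 31 = 0  t=0,i=1
  ####. -> .   bit 30 = 0  t=0,i=2
  ###.# -> .   bit 29 = 0  t=1,i=5
  ###.. -> #   bit 28 = 1  t=0,i=3
  ##.## -> .   bit 27 = 0  t=1,i=6
  ##.#. -> #   bit 26 = 1  t=0,i=9
  ##..# -> #   bit 25 = 1  t=1,i=1
  ##... -> #   bit 24 = 1  t=0,i=4
  #.### -> .   bit 23 = 0  t=1,i=7
  #.##. -> .   bit 22 = 0  t=3,i=3
  #.#.# -> .   bit 21 = 0  t=5,i=5
  #.#.. -> .   bit 20 = 0  t=0,i=10
  #..## -> #   bit 19 = 1  t=0,i=12
  #..#. -> .   bit 18 = 0  t=4,i=4
  #...# -> #   bit 17 = 1  t=0,i=5
  #.... -> .   bit 16 = 0  t=2,i=5
  .#### -> #   bit 15 = 1  t=0,i=0
  .###. -> .   bit 14 = 0  t=1,i=4
  .##.# -> #   bit 13 = 1  t=0,i=8
  .##.. -> .   bit 12 = 0  t=3,i=4
  .#.## -> #   bit 11 = 1  t=3,i=2
  .#.#. -> #   bit 10 = 1  t=4,i=10
  .#..# -> .   bit 9 = 0  t=0,i=11
  .#... -> .   bit 8 = 0  t=4,i=6
  ..### -> #   bit 7 = 1  t=0,i=13
  ..##. -> #   bit 6 = 1  t=0,i=7
  ..#.# -> #   bit 5 = 1  t=3,i=1
  ..#.. -> #   bit 4 = 1  t=4,i=5
  ...## -> .   bit 3 = 0  t=0,i=6
  ...#. -> #   bit 2 = 1  t=3,i=0
  ....# -> .   bit 1 = 0  t=2,i=7
  ..... -> .   bit 0 = 0  t=2,i=6
  bits 00010111000010101010110011110100 = 386575604

386575604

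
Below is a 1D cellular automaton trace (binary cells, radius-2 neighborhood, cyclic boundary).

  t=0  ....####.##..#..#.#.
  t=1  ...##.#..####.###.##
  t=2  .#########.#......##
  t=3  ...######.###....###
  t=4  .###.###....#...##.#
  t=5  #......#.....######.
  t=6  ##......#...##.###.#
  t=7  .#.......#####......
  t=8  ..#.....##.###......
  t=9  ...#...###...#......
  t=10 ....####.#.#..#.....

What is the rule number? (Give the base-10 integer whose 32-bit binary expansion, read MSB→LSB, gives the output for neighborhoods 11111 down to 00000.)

3596499944

  nb #####: next=#  (t=2,i=3, bit31=1)
  nb ####.: next=#  (t=0,i=6, bit30=1)
  nb ###.#: next=.  (t=0,i=7, bit29=0)
  nb ###..: next=#  (t=3,i=12, bit28=1)
  nb ##.##: next=.  (t=0,i=8, bit27=0)
  nb ##.#.: next=#  (t=1,i=5, bit26=1)
  nb ##..#: next=#  (t=0,i=11, bit25=1)
  nb ##...: next=.  (t=1,i=0, bit24=0)
  nb #.###: next=.  (t=1,i=14, bit23=0)
  nb #.##.: next=#  (t=0,i=9, bit22=1)
  nb #.#.#: next=.  (t=4,i=19, bit21=0)
  nb #.#..: next=#  (t=0,i=18, bit20=1)
  nb #..##: next=#  (t=1,i=8, bit19=1)
  nb #..#.: next=#  (t=0,i=12, bit18=1)
  nb #...#: next=#  (t=1,i=1, bit17=1)
  nb #....: next=.  (t=0,i=0, bit16=0)
  nb .####: next=.  (t=0,i=5, bit15=0)
  nb .###.: next=.  (t=1,i=15, bit14=0)
  nb .##.#: next=#  (t=1,i=4, bit13=1)
  nb .##..: next=#  (t=0,i=10, bit12=1)
  nb .#.##: next=#  (t=4,i=0, bit11=1)
  nb .#.#.: next=.  (t=0,i=17, bit10=0)
  nb .#..#: next=#  (t=0,i=14, bit9=1)
  nb .#...: next=#  (t=0,i=19, bit8=1)
  nb ..###: next=#  (t=0,i=4, bit7=1)
  nb ..##.: next=#  (t=1,i=3, bit6=1)
  nb ..#.#: next=#  (t=0,i=16, bit5=1)
  nb ..#..: next=.  (t=0,i=13, bit4=0)
  nb ...##: next=#  (t=0,i=3, bit3=1)
  nb ...#.: next=.  (t=4,i=11, bit2=0)
  nb ....#: next=.  (t=0,i=2, bit1=0)
  nb .....: next=.  (t=0,i=1, bit0=0)
  bits 11010110010111100011101111101000 = 3596499944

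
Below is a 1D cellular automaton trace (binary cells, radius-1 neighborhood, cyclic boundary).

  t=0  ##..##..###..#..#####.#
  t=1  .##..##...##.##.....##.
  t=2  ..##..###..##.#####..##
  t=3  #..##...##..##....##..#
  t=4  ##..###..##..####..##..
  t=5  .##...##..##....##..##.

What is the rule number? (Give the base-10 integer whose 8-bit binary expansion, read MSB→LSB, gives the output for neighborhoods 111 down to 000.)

  ###|.  b7=0 t=0,i=0
  ##.|#  b6=1 t=0,i=1
  #.#|#  b5=1 t=0,i=21
  #..|#  b4=1 t=0,i=2
  .##|.  b3=0 t=0,i=4
  .#.|#  b2=1 t=0,i=13
  ..#|.  b1=0 t=0,i=3
  ...|#  b0=1 t=1,i=8
  bits 01110101 = 117

117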